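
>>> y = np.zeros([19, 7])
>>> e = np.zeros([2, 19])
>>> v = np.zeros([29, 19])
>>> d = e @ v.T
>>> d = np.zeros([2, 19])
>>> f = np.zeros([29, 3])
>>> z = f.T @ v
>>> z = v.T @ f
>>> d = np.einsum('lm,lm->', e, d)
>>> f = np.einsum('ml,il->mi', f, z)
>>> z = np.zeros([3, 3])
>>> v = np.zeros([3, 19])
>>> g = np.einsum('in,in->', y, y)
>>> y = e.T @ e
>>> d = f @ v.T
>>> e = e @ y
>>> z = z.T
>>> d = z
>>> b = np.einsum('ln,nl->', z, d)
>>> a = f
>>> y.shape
(19, 19)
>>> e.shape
(2, 19)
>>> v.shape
(3, 19)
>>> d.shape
(3, 3)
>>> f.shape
(29, 19)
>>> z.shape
(3, 3)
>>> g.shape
()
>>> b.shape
()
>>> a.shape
(29, 19)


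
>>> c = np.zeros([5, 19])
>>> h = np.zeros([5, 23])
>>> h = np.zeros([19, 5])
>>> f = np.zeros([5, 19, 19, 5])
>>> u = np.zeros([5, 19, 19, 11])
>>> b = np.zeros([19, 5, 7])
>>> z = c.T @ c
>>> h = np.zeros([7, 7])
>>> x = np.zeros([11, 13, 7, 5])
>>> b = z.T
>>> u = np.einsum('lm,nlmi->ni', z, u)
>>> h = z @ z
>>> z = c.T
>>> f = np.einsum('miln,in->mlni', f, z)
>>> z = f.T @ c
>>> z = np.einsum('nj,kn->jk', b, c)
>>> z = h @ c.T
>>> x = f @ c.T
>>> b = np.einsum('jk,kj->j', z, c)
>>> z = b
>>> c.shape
(5, 19)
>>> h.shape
(19, 19)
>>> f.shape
(5, 19, 5, 19)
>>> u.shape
(5, 11)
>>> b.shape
(19,)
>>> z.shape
(19,)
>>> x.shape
(5, 19, 5, 5)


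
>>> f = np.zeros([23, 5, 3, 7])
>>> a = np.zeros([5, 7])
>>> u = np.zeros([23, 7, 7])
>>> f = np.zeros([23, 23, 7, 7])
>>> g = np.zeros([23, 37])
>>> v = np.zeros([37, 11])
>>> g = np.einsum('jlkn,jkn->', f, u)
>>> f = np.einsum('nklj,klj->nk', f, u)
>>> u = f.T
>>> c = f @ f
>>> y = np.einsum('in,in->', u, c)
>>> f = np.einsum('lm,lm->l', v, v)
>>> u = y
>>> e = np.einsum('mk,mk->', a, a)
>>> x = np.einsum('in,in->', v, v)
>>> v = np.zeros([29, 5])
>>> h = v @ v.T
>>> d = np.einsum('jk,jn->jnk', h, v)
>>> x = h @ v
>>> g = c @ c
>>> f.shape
(37,)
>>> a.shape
(5, 7)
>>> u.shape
()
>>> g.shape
(23, 23)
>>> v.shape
(29, 5)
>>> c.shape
(23, 23)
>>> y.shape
()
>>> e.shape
()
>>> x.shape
(29, 5)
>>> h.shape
(29, 29)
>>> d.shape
(29, 5, 29)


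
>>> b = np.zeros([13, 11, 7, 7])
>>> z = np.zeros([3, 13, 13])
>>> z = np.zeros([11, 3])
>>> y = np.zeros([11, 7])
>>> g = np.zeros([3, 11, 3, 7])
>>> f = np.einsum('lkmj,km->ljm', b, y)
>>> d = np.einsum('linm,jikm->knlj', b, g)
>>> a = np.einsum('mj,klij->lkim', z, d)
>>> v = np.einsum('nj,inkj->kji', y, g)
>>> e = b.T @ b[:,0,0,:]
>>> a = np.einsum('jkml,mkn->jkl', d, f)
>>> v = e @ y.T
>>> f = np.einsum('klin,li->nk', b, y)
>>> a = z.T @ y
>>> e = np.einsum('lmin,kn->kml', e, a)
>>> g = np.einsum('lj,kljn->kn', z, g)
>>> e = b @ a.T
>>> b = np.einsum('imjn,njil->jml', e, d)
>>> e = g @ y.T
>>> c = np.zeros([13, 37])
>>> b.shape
(7, 11, 3)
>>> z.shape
(11, 3)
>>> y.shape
(11, 7)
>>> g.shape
(3, 7)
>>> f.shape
(7, 13)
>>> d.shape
(3, 7, 13, 3)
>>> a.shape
(3, 7)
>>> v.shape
(7, 7, 11, 11)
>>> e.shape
(3, 11)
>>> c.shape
(13, 37)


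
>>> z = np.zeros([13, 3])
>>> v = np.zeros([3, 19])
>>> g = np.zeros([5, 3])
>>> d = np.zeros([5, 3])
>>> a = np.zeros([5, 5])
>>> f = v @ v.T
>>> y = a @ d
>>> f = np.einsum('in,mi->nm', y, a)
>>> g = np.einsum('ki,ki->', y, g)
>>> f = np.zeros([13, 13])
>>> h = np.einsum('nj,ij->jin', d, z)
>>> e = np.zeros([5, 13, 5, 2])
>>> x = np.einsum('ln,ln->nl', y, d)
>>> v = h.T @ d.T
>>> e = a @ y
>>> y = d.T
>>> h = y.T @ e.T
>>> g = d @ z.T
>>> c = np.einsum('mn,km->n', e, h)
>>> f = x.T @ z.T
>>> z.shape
(13, 3)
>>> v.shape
(5, 13, 5)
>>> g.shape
(5, 13)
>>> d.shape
(5, 3)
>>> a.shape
(5, 5)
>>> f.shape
(5, 13)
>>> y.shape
(3, 5)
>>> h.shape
(5, 5)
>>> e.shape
(5, 3)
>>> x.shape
(3, 5)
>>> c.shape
(3,)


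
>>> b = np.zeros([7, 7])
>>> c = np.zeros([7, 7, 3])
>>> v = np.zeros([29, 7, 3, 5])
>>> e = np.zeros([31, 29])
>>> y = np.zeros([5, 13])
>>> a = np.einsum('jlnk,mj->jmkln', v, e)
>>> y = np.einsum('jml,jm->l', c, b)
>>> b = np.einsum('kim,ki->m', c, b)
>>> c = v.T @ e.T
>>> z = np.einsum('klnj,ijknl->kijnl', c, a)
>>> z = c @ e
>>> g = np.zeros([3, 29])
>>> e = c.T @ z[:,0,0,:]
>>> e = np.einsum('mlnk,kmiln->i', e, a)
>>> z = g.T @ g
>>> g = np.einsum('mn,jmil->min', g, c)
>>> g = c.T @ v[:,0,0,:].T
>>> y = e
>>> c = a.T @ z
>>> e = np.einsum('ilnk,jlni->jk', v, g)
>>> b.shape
(3,)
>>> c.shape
(3, 7, 5, 31, 29)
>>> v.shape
(29, 7, 3, 5)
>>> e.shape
(31, 5)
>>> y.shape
(5,)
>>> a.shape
(29, 31, 5, 7, 3)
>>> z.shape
(29, 29)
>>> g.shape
(31, 7, 3, 29)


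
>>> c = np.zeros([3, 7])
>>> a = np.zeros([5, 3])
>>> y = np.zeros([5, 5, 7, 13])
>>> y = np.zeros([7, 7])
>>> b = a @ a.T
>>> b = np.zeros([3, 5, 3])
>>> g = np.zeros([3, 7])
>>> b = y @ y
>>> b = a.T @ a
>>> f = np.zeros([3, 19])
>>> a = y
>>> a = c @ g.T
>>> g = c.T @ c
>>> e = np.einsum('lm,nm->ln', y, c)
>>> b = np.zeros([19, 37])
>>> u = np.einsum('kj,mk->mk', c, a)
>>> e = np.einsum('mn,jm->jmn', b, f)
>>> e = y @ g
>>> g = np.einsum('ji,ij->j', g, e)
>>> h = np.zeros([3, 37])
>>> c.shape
(3, 7)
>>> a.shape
(3, 3)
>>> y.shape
(7, 7)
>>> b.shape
(19, 37)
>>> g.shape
(7,)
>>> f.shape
(3, 19)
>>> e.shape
(7, 7)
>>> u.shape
(3, 3)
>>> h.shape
(3, 37)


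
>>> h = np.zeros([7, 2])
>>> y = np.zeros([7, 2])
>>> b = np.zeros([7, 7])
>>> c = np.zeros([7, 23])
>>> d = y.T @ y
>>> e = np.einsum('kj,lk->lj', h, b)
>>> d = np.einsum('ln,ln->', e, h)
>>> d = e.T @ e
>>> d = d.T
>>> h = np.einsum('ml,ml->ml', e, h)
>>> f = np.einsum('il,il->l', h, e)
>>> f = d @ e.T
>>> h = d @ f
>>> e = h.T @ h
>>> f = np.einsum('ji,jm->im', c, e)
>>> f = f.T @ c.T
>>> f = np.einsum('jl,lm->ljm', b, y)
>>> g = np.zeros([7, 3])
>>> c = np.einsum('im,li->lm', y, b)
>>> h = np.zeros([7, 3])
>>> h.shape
(7, 3)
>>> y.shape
(7, 2)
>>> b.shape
(7, 7)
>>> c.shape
(7, 2)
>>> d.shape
(2, 2)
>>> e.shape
(7, 7)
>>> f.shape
(7, 7, 2)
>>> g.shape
(7, 3)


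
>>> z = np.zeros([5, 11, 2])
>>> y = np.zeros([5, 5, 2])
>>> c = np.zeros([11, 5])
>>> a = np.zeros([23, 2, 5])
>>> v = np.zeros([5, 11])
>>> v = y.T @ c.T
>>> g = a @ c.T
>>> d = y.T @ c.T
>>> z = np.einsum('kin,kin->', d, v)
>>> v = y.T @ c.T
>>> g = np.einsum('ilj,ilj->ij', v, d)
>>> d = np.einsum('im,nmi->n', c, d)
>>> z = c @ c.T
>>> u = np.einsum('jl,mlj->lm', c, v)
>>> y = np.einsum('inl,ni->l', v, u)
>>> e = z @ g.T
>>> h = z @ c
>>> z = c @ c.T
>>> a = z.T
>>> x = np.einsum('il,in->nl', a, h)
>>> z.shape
(11, 11)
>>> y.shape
(11,)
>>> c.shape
(11, 5)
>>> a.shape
(11, 11)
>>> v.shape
(2, 5, 11)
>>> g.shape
(2, 11)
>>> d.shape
(2,)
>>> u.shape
(5, 2)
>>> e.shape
(11, 2)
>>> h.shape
(11, 5)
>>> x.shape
(5, 11)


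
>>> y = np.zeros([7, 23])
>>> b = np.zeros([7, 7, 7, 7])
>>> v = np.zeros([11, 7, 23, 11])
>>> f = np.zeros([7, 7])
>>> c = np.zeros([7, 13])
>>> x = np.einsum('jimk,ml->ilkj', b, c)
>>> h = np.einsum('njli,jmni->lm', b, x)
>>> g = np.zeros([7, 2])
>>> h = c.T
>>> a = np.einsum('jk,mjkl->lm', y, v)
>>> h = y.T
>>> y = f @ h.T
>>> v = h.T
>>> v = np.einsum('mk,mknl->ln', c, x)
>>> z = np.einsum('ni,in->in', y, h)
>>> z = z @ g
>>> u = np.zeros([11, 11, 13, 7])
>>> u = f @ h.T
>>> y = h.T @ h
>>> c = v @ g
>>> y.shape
(7, 7)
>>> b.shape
(7, 7, 7, 7)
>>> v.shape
(7, 7)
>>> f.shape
(7, 7)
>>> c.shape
(7, 2)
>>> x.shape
(7, 13, 7, 7)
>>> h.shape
(23, 7)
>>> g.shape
(7, 2)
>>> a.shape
(11, 11)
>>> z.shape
(23, 2)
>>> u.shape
(7, 23)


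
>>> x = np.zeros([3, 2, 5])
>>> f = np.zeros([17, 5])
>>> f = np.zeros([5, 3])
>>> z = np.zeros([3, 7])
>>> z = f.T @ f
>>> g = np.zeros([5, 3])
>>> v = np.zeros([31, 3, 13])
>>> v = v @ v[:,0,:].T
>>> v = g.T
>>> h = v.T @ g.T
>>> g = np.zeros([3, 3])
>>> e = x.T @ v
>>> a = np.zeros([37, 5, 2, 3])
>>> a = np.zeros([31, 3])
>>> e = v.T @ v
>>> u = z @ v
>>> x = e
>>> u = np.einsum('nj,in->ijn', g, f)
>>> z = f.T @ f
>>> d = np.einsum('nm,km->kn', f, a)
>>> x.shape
(5, 5)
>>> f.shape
(5, 3)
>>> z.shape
(3, 3)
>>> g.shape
(3, 3)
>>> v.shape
(3, 5)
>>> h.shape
(5, 5)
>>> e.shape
(5, 5)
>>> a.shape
(31, 3)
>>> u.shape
(5, 3, 3)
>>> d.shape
(31, 5)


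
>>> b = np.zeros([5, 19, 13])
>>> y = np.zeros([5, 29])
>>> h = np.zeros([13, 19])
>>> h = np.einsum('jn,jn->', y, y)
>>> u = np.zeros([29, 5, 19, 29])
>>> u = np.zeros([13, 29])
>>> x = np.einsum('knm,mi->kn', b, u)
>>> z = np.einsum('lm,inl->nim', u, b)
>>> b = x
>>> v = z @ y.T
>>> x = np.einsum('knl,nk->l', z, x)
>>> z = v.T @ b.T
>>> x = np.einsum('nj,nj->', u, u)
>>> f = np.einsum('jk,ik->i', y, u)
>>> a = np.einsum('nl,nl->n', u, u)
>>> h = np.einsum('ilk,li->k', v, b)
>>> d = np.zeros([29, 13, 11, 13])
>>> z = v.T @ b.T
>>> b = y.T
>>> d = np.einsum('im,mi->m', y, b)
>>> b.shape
(29, 5)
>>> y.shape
(5, 29)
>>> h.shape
(5,)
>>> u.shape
(13, 29)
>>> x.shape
()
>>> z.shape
(5, 5, 5)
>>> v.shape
(19, 5, 5)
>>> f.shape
(13,)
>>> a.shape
(13,)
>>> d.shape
(29,)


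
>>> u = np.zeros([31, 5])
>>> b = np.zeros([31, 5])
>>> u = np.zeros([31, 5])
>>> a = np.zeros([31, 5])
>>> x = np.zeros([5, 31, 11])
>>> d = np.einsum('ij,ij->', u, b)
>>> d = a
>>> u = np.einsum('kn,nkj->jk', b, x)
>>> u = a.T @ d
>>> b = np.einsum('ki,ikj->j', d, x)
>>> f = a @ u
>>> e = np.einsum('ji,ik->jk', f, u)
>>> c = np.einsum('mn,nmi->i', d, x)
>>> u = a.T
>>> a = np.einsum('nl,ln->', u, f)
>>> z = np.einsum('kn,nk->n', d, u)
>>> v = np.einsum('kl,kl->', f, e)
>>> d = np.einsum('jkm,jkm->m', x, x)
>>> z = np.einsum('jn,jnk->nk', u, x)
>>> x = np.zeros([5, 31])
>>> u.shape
(5, 31)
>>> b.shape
(11,)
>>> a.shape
()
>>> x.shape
(5, 31)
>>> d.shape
(11,)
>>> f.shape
(31, 5)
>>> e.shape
(31, 5)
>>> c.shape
(11,)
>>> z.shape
(31, 11)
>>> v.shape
()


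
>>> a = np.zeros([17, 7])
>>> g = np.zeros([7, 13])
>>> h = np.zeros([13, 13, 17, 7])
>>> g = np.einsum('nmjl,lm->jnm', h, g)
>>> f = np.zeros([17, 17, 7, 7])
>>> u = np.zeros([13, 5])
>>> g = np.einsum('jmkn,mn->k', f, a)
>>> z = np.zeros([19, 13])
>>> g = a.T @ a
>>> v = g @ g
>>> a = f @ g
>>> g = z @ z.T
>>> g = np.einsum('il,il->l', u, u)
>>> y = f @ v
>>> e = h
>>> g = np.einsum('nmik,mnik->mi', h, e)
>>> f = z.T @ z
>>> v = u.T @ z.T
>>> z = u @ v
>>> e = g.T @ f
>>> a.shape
(17, 17, 7, 7)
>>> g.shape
(13, 17)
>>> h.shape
(13, 13, 17, 7)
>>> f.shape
(13, 13)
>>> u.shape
(13, 5)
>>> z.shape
(13, 19)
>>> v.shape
(5, 19)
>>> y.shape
(17, 17, 7, 7)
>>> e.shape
(17, 13)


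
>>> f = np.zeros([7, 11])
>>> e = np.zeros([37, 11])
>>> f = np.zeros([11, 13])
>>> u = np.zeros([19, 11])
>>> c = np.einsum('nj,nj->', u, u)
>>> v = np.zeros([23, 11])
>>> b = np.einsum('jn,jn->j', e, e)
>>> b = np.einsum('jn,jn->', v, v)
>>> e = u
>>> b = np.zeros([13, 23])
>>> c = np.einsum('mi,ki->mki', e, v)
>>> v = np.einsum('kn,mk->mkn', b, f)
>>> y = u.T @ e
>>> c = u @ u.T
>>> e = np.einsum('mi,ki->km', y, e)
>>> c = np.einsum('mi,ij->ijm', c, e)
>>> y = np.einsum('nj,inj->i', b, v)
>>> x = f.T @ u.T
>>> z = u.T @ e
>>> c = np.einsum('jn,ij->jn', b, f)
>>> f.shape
(11, 13)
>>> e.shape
(19, 11)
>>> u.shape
(19, 11)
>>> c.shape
(13, 23)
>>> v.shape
(11, 13, 23)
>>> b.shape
(13, 23)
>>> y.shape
(11,)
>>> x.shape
(13, 19)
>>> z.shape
(11, 11)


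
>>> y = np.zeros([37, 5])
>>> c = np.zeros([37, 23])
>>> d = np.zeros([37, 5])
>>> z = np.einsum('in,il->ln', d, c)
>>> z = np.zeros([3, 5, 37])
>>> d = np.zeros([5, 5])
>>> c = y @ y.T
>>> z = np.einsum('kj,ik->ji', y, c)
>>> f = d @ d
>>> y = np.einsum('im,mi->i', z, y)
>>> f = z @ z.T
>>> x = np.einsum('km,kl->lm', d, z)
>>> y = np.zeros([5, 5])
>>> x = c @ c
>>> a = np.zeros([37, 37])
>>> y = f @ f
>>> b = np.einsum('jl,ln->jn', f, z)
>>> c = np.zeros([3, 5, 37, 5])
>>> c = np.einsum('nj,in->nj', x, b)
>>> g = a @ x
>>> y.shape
(5, 5)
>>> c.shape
(37, 37)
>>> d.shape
(5, 5)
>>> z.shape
(5, 37)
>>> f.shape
(5, 5)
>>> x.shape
(37, 37)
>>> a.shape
(37, 37)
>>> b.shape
(5, 37)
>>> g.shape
(37, 37)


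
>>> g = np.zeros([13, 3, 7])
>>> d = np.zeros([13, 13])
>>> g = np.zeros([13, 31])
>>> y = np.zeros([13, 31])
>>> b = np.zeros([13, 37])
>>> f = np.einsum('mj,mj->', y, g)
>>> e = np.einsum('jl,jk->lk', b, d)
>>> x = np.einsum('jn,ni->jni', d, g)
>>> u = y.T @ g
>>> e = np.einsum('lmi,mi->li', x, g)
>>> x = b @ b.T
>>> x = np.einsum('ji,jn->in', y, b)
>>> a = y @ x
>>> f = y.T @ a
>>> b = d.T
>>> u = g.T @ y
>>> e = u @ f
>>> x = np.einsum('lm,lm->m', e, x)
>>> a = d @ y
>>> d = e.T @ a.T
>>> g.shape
(13, 31)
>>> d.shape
(37, 13)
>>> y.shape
(13, 31)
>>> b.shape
(13, 13)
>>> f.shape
(31, 37)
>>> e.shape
(31, 37)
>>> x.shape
(37,)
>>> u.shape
(31, 31)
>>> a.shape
(13, 31)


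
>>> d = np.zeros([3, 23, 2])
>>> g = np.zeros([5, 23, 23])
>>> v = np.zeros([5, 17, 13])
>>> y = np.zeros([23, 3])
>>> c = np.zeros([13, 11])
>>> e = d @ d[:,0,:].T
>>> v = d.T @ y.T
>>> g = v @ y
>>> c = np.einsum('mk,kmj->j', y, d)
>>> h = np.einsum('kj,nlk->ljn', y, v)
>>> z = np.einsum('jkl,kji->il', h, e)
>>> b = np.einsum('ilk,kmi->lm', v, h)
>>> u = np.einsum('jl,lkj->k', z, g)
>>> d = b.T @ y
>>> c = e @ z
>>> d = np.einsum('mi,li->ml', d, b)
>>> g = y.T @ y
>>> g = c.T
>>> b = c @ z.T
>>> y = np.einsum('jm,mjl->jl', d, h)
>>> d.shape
(3, 23)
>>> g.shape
(2, 23, 3)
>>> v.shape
(2, 23, 23)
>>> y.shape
(3, 2)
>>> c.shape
(3, 23, 2)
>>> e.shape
(3, 23, 3)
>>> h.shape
(23, 3, 2)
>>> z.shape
(3, 2)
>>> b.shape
(3, 23, 3)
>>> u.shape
(23,)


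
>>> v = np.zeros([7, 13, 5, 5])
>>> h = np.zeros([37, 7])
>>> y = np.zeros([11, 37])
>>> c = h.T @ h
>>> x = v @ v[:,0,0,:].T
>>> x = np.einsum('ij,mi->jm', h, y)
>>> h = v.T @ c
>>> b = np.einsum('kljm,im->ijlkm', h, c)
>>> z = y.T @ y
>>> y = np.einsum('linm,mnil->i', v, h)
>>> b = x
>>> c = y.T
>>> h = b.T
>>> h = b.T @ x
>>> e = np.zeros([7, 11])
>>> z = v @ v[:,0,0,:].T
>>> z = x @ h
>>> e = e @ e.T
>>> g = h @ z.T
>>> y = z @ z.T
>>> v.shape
(7, 13, 5, 5)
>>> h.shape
(11, 11)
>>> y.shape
(7, 7)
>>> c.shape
(13,)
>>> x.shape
(7, 11)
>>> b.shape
(7, 11)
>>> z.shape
(7, 11)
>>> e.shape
(7, 7)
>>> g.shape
(11, 7)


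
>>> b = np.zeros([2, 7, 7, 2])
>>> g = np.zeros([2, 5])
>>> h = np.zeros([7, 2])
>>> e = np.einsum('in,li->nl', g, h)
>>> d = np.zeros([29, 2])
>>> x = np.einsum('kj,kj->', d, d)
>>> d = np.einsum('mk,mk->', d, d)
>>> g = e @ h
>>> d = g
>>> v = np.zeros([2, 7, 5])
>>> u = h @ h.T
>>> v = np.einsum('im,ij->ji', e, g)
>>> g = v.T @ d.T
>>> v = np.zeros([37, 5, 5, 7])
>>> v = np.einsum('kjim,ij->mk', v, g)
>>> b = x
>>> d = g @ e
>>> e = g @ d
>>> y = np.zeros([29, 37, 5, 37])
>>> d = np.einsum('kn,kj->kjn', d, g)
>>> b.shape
()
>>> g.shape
(5, 5)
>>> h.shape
(7, 2)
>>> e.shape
(5, 7)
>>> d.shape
(5, 5, 7)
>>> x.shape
()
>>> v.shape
(7, 37)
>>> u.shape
(7, 7)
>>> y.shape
(29, 37, 5, 37)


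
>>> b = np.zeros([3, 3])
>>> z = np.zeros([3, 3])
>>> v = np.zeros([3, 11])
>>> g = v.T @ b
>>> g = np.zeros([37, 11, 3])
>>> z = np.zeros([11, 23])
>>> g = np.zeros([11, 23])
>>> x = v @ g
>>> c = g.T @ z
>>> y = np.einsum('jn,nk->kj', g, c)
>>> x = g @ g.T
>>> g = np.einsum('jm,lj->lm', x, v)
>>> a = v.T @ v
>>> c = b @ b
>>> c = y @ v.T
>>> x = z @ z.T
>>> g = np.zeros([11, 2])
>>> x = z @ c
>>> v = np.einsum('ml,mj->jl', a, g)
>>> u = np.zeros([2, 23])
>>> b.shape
(3, 3)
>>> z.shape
(11, 23)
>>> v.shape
(2, 11)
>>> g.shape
(11, 2)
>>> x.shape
(11, 3)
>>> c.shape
(23, 3)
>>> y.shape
(23, 11)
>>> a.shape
(11, 11)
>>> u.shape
(2, 23)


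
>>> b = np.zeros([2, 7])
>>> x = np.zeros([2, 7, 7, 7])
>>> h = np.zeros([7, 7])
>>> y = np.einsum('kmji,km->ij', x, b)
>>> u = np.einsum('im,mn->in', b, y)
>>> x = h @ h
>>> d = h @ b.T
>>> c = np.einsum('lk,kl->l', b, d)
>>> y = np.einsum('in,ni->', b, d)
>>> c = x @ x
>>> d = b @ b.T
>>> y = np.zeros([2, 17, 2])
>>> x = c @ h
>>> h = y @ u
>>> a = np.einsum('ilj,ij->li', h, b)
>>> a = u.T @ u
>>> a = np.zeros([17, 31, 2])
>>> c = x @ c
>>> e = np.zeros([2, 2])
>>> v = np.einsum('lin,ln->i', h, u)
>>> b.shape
(2, 7)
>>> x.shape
(7, 7)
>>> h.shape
(2, 17, 7)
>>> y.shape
(2, 17, 2)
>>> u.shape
(2, 7)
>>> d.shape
(2, 2)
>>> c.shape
(7, 7)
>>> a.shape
(17, 31, 2)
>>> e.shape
(2, 2)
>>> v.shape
(17,)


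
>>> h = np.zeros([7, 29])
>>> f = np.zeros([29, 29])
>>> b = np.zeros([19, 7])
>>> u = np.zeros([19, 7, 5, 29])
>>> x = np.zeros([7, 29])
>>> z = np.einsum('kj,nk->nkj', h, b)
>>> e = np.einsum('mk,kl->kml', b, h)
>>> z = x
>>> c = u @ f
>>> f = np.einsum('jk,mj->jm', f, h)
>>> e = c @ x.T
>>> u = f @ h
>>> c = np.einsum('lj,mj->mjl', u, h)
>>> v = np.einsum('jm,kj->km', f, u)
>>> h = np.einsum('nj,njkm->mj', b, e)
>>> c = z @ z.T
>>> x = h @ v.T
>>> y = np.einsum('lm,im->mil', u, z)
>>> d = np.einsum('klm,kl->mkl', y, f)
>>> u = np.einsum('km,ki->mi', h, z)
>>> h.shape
(7, 7)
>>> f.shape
(29, 7)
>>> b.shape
(19, 7)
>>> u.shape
(7, 29)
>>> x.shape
(7, 29)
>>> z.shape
(7, 29)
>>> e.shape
(19, 7, 5, 7)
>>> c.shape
(7, 7)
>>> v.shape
(29, 7)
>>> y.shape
(29, 7, 29)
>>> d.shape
(29, 29, 7)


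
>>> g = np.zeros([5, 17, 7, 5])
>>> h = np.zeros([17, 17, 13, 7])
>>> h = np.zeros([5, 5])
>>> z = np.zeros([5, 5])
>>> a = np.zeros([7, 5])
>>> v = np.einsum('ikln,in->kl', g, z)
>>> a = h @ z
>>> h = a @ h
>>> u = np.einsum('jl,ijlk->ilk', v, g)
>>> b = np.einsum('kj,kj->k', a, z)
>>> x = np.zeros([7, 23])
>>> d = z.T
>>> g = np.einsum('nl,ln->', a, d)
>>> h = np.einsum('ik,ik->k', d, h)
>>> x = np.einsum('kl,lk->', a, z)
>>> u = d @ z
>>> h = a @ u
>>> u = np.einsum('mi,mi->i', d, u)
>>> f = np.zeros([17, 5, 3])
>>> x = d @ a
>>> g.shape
()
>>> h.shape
(5, 5)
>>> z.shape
(5, 5)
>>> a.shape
(5, 5)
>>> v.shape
(17, 7)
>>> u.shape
(5,)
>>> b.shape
(5,)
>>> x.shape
(5, 5)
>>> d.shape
(5, 5)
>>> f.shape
(17, 5, 3)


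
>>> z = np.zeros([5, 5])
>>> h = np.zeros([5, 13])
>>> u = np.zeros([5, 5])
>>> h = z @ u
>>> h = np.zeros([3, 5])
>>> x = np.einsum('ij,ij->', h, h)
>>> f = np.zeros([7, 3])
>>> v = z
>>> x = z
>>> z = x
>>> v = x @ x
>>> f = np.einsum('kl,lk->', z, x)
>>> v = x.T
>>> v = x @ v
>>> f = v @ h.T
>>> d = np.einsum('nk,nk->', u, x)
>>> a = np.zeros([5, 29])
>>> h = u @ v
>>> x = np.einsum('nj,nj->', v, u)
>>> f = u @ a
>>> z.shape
(5, 5)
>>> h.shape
(5, 5)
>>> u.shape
(5, 5)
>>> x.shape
()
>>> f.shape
(5, 29)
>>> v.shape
(5, 5)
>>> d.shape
()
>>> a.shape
(5, 29)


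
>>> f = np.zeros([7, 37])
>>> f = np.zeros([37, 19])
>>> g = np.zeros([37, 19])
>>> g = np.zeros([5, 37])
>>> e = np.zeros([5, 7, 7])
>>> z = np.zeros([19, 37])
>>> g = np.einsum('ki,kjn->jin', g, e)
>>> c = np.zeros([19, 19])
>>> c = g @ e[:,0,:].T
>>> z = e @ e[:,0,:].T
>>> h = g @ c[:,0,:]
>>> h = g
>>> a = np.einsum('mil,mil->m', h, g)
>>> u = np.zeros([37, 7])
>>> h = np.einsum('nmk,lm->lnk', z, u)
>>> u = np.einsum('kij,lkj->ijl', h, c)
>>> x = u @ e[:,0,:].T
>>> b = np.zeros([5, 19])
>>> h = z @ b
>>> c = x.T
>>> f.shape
(37, 19)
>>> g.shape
(7, 37, 7)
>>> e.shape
(5, 7, 7)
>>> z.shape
(5, 7, 5)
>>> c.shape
(5, 5, 5)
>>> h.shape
(5, 7, 19)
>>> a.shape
(7,)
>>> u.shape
(5, 5, 7)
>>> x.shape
(5, 5, 5)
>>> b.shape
(5, 19)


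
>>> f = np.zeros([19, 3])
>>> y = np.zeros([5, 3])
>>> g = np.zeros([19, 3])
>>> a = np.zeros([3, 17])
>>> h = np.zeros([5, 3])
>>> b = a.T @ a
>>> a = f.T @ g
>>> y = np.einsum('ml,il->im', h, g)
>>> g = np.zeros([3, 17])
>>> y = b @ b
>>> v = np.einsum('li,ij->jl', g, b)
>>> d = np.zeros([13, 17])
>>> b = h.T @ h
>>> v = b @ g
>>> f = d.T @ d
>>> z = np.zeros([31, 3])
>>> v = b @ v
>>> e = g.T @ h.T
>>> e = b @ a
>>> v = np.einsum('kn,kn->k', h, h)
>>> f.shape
(17, 17)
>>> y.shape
(17, 17)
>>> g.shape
(3, 17)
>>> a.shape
(3, 3)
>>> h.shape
(5, 3)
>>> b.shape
(3, 3)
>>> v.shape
(5,)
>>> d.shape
(13, 17)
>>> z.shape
(31, 3)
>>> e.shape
(3, 3)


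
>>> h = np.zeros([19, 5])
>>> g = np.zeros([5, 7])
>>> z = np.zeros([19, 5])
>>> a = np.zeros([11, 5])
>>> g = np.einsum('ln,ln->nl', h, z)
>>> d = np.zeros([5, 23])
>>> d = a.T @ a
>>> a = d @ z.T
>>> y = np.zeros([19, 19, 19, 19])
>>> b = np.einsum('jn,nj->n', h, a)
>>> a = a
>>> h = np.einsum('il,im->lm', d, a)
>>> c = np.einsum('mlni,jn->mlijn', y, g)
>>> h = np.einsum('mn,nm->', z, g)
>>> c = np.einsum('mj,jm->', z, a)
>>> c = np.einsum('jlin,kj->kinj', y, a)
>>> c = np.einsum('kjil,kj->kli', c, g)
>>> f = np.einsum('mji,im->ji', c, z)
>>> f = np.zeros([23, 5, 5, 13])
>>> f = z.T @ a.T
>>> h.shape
()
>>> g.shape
(5, 19)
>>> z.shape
(19, 5)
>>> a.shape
(5, 19)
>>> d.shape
(5, 5)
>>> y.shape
(19, 19, 19, 19)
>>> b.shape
(5,)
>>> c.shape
(5, 19, 19)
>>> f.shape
(5, 5)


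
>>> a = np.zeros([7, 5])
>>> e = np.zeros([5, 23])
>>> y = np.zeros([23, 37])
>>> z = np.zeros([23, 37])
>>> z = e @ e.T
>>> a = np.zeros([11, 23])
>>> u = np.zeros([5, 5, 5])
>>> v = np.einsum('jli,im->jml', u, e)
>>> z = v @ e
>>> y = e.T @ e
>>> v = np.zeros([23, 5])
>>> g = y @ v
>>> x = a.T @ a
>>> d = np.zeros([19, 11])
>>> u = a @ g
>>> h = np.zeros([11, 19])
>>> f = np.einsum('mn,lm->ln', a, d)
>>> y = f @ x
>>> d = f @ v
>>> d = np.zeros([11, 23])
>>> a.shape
(11, 23)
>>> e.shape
(5, 23)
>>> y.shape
(19, 23)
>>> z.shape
(5, 23, 23)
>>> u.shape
(11, 5)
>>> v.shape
(23, 5)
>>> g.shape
(23, 5)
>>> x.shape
(23, 23)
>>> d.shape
(11, 23)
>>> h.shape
(11, 19)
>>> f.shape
(19, 23)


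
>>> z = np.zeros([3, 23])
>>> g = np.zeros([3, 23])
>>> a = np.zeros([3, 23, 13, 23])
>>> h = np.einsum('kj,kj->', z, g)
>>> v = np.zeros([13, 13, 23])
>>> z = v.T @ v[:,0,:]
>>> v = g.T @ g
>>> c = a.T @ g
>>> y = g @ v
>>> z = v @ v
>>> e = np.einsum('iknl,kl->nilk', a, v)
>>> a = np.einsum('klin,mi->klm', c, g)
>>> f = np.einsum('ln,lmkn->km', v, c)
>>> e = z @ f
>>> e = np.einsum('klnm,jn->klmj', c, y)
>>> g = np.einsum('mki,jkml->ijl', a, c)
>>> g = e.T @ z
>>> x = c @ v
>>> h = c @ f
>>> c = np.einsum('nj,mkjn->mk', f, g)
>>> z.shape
(23, 23)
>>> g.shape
(3, 23, 13, 23)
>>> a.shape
(23, 13, 3)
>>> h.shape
(23, 13, 23, 13)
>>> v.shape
(23, 23)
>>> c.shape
(3, 23)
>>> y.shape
(3, 23)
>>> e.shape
(23, 13, 23, 3)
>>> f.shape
(23, 13)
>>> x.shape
(23, 13, 23, 23)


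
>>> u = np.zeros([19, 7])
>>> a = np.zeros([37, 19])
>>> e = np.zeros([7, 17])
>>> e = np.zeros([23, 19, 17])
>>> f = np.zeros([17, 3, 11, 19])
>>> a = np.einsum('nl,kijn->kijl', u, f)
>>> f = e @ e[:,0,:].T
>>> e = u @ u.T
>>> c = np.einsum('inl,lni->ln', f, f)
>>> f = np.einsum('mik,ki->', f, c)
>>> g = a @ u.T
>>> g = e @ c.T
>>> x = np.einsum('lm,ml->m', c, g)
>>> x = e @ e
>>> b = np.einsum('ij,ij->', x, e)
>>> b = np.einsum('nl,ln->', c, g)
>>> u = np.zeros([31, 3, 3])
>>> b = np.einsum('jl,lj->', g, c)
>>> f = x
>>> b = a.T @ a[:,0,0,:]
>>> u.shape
(31, 3, 3)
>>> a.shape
(17, 3, 11, 7)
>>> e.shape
(19, 19)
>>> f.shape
(19, 19)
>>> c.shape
(23, 19)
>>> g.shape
(19, 23)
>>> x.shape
(19, 19)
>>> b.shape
(7, 11, 3, 7)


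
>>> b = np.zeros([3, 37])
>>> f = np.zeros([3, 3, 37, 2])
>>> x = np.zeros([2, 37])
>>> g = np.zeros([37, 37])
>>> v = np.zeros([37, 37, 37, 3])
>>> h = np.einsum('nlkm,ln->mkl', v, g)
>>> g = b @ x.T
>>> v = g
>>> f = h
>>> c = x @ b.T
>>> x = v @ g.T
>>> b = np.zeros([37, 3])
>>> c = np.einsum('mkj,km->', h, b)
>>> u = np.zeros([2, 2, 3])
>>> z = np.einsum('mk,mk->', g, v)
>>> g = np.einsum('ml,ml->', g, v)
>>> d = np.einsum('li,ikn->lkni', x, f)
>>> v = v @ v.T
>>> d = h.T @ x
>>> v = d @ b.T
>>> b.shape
(37, 3)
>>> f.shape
(3, 37, 37)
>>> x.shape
(3, 3)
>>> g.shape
()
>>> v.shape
(37, 37, 37)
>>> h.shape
(3, 37, 37)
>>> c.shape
()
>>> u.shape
(2, 2, 3)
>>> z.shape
()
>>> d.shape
(37, 37, 3)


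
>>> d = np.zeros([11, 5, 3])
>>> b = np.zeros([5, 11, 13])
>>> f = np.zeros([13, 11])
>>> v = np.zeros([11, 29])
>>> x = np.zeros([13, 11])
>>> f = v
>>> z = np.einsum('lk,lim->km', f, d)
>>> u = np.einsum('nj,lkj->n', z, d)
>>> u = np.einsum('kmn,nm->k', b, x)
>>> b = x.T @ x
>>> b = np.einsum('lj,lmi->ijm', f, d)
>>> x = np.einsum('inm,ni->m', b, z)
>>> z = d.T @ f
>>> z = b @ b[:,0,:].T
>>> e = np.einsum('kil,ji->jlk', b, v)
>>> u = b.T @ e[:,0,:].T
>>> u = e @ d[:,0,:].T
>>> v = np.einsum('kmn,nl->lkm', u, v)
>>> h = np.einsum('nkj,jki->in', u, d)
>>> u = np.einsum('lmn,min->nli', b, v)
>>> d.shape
(11, 5, 3)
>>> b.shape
(3, 29, 5)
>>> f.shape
(11, 29)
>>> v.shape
(29, 11, 5)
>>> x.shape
(5,)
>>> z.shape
(3, 29, 3)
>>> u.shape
(5, 3, 11)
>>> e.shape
(11, 5, 3)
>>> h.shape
(3, 11)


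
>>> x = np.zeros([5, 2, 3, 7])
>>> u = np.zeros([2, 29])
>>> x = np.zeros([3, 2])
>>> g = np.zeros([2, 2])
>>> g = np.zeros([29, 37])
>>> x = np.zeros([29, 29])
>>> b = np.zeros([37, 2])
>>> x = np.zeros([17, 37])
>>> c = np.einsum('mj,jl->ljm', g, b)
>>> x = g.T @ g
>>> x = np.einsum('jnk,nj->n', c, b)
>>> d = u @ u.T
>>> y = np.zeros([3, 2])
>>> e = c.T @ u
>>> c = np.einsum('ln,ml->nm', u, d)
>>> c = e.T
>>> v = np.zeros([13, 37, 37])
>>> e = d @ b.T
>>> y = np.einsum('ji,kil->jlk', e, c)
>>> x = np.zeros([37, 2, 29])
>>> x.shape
(37, 2, 29)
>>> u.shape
(2, 29)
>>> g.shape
(29, 37)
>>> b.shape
(37, 2)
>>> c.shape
(29, 37, 29)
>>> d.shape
(2, 2)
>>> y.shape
(2, 29, 29)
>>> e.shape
(2, 37)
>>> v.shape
(13, 37, 37)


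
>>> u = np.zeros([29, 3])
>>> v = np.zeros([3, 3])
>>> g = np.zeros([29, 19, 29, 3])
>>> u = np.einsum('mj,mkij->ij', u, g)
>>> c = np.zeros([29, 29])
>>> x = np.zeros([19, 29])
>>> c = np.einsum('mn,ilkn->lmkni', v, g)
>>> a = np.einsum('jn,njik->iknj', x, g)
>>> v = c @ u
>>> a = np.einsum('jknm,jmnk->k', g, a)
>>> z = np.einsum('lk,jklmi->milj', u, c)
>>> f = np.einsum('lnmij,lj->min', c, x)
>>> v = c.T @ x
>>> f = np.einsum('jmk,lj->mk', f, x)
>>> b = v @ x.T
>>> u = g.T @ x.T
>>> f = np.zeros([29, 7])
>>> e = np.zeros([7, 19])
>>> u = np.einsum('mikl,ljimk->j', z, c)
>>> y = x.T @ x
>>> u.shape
(3,)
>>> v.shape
(29, 3, 29, 3, 29)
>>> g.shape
(29, 19, 29, 3)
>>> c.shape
(19, 3, 29, 3, 29)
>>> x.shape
(19, 29)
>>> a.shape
(19,)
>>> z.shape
(3, 29, 29, 19)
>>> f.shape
(29, 7)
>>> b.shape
(29, 3, 29, 3, 19)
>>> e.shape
(7, 19)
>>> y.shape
(29, 29)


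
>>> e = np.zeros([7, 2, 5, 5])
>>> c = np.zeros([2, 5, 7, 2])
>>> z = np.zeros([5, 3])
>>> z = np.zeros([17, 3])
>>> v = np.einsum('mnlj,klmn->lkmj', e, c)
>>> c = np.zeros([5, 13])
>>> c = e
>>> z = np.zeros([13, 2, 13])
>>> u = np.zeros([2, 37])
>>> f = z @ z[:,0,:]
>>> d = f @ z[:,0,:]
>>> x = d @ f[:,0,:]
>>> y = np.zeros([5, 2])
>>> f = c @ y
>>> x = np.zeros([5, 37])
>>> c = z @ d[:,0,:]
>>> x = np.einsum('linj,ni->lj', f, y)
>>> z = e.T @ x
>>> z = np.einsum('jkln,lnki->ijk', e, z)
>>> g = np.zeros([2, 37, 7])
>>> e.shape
(7, 2, 5, 5)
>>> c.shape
(13, 2, 13)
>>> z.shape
(2, 7, 2)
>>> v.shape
(5, 2, 7, 5)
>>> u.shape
(2, 37)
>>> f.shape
(7, 2, 5, 2)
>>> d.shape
(13, 2, 13)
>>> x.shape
(7, 2)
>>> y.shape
(5, 2)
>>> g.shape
(2, 37, 7)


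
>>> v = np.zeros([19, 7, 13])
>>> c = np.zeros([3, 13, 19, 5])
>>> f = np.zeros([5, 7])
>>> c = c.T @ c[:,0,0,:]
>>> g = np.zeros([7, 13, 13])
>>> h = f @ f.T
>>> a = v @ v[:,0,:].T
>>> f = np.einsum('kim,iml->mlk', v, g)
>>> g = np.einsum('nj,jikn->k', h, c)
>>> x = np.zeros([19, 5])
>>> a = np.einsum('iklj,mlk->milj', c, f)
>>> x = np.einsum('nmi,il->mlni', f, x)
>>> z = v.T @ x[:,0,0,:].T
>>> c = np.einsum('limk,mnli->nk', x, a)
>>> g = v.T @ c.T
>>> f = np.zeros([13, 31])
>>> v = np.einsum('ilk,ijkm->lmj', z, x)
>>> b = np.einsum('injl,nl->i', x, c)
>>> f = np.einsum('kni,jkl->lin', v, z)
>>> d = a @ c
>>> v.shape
(7, 19, 5)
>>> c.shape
(5, 19)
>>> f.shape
(13, 5, 19)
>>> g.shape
(13, 7, 5)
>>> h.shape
(5, 5)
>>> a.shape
(13, 5, 13, 5)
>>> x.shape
(13, 5, 13, 19)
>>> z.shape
(13, 7, 13)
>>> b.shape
(13,)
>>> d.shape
(13, 5, 13, 19)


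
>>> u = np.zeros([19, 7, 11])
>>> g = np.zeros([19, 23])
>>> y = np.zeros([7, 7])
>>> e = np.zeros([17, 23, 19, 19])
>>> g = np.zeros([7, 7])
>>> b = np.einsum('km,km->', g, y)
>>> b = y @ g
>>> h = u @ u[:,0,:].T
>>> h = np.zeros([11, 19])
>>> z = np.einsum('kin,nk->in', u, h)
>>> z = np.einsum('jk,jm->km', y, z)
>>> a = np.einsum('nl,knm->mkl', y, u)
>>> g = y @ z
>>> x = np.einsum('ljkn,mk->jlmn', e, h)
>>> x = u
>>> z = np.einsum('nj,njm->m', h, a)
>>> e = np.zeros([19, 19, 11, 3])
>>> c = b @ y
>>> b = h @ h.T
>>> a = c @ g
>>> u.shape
(19, 7, 11)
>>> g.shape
(7, 11)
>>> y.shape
(7, 7)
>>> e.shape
(19, 19, 11, 3)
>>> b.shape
(11, 11)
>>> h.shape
(11, 19)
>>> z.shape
(7,)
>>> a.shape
(7, 11)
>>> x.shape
(19, 7, 11)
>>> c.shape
(7, 7)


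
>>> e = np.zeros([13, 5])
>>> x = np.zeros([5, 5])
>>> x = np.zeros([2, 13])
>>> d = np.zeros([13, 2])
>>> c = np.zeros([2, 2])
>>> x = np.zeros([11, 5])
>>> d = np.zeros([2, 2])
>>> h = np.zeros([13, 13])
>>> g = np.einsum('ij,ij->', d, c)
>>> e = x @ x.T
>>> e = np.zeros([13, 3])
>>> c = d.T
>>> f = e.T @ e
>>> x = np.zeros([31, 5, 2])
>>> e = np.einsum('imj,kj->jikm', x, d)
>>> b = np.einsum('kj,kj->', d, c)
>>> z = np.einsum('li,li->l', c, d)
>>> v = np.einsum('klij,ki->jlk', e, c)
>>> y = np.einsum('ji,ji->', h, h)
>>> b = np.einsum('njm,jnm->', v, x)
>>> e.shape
(2, 31, 2, 5)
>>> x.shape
(31, 5, 2)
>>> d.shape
(2, 2)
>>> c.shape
(2, 2)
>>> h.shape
(13, 13)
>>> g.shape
()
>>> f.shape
(3, 3)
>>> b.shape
()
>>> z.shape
(2,)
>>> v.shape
(5, 31, 2)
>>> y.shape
()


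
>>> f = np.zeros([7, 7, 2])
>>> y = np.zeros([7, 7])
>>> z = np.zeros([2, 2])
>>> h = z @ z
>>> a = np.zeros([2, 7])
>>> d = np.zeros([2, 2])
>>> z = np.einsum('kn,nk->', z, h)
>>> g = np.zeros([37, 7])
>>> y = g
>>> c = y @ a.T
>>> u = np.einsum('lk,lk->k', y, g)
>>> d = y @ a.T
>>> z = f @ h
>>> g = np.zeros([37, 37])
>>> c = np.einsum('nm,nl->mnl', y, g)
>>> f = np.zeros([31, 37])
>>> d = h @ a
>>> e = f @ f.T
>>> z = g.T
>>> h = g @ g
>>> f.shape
(31, 37)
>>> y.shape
(37, 7)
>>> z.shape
(37, 37)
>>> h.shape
(37, 37)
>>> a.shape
(2, 7)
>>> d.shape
(2, 7)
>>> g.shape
(37, 37)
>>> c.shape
(7, 37, 37)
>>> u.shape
(7,)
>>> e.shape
(31, 31)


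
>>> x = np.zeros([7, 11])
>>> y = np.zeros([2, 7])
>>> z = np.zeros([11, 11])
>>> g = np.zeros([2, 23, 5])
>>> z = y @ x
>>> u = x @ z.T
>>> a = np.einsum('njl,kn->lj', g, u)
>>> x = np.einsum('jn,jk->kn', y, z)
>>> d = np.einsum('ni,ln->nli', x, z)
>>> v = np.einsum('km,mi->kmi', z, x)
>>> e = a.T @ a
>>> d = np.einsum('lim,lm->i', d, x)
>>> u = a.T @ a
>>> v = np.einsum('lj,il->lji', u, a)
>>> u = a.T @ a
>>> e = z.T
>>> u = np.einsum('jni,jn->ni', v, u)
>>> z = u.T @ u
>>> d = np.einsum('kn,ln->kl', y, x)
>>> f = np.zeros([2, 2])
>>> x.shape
(11, 7)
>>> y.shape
(2, 7)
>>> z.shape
(5, 5)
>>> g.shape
(2, 23, 5)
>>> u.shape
(23, 5)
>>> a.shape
(5, 23)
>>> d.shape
(2, 11)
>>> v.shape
(23, 23, 5)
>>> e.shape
(11, 2)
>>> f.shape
(2, 2)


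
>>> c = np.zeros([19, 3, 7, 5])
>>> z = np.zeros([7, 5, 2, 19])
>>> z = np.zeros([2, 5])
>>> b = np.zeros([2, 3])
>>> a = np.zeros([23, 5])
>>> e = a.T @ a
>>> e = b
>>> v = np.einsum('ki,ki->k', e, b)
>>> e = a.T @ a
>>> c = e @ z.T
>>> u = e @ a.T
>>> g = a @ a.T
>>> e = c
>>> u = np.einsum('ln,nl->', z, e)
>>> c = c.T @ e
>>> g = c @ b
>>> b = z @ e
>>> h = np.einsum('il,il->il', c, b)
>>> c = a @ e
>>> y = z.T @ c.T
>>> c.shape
(23, 2)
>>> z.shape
(2, 5)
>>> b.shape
(2, 2)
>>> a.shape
(23, 5)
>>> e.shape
(5, 2)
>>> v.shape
(2,)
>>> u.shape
()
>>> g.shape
(2, 3)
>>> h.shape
(2, 2)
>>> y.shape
(5, 23)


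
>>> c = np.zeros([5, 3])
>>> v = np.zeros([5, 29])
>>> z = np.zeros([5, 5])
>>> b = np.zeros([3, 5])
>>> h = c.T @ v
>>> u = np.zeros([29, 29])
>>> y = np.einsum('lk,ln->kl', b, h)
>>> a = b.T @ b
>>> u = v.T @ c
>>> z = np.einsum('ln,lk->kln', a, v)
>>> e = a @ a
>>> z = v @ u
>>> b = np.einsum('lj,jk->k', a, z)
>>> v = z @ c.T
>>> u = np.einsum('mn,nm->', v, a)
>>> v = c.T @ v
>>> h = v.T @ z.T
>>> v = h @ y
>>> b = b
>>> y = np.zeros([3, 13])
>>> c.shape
(5, 3)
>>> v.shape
(5, 3)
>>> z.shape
(5, 3)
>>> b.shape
(3,)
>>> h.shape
(5, 5)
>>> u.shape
()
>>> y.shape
(3, 13)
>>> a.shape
(5, 5)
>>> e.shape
(5, 5)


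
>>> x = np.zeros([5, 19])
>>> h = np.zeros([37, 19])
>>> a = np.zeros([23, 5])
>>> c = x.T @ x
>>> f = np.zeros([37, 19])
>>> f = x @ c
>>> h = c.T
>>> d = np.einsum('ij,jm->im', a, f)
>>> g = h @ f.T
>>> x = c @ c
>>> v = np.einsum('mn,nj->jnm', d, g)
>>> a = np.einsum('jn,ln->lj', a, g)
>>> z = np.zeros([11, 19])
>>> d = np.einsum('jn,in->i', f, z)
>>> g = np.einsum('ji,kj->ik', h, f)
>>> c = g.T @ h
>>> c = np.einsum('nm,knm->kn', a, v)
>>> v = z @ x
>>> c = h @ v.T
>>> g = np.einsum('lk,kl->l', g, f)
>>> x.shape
(19, 19)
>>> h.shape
(19, 19)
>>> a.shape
(19, 23)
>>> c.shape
(19, 11)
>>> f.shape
(5, 19)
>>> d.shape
(11,)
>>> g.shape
(19,)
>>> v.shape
(11, 19)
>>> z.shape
(11, 19)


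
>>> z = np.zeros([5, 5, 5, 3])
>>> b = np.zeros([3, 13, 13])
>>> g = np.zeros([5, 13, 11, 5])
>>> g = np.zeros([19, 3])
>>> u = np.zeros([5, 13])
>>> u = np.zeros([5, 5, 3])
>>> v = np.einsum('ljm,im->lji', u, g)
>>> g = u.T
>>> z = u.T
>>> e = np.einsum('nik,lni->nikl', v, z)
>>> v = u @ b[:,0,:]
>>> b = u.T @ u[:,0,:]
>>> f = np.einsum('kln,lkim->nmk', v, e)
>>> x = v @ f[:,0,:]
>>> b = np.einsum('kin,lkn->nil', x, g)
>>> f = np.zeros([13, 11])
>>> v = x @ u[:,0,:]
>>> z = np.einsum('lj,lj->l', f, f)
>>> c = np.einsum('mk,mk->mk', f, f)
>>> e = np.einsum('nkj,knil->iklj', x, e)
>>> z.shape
(13,)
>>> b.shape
(5, 5, 3)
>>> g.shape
(3, 5, 5)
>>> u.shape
(5, 5, 3)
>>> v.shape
(5, 5, 3)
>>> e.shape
(19, 5, 3, 5)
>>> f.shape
(13, 11)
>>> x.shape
(5, 5, 5)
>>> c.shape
(13, 11)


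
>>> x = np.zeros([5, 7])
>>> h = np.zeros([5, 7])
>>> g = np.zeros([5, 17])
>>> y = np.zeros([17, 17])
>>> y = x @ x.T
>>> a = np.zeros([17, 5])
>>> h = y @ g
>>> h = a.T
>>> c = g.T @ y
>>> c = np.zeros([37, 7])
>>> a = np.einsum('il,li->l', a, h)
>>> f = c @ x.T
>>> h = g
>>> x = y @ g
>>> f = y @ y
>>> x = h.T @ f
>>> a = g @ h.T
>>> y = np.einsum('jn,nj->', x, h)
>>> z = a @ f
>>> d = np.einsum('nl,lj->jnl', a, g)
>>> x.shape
(17, 5)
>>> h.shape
(5, 17)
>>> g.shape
(5, 17)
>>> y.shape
()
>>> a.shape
(5, 5)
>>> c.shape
(37, 7)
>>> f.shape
(5, 5)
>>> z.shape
(5, 5)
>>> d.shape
(17, 5, 5)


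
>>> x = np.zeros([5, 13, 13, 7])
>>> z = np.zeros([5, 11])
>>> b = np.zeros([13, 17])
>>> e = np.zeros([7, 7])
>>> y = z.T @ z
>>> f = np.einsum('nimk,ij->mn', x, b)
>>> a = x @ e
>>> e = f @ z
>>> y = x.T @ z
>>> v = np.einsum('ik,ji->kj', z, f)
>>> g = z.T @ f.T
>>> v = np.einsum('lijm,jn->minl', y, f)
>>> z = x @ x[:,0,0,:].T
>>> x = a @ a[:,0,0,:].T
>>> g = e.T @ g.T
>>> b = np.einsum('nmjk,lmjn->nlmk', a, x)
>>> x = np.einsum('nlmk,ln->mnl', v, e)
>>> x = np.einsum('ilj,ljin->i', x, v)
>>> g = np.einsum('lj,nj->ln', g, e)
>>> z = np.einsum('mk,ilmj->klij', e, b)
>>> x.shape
(5,)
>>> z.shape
(11, 5, 5, 7)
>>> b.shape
(5, 5, 13, 7)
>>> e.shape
(13, 11)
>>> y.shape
(7, 13, 13, 11)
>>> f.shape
(13, 5)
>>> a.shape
(5, 13, 13, 7)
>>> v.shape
(11, 13, 5, 7)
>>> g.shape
(11, 13)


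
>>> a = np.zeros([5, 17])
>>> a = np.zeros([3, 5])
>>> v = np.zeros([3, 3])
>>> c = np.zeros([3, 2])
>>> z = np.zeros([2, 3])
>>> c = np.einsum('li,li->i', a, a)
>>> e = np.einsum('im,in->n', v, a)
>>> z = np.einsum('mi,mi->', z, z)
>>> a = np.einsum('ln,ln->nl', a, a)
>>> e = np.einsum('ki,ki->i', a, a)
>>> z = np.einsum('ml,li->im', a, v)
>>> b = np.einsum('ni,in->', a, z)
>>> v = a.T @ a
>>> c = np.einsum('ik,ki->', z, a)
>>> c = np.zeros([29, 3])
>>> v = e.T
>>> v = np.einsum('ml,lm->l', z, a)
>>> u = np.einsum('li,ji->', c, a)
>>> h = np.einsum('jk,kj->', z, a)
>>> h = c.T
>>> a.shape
(5, 3)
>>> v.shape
(5,)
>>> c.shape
(29, 3)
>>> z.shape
(3, 5)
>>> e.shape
(3,)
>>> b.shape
()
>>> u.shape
()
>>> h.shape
(3, 29)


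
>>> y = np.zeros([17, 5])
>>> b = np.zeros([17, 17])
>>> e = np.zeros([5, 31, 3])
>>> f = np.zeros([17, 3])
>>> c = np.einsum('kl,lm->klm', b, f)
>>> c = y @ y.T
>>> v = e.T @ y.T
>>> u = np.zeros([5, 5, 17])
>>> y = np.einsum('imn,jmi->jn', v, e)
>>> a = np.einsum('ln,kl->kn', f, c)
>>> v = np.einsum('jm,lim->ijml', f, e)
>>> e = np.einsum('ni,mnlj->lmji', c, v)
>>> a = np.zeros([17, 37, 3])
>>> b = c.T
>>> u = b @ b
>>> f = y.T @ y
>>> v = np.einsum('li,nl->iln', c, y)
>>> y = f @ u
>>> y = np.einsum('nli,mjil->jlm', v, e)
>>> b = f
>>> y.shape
(31, 17, 3)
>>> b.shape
(17, 17)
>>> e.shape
(3, 31, 5, 17)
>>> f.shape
(17, 17)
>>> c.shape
(17, 17)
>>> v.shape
(17, 17, 5)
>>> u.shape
(17, 17)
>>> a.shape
(17, 37, 3)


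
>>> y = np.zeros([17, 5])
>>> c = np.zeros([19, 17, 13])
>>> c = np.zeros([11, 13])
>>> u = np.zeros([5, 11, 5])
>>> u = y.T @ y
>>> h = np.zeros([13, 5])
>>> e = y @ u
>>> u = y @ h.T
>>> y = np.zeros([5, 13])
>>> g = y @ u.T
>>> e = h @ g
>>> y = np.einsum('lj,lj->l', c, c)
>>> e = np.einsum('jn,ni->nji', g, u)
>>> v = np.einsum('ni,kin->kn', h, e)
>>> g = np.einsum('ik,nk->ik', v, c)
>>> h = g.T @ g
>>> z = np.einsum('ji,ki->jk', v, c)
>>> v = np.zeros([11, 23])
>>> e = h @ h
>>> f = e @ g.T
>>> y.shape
(11,)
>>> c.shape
(11, 13)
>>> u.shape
(17, 13)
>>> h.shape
(13, 13)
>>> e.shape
(13, 13)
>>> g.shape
(17, 13)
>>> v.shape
(11, 23)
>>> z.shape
(17, 11)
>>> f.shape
(13, 17)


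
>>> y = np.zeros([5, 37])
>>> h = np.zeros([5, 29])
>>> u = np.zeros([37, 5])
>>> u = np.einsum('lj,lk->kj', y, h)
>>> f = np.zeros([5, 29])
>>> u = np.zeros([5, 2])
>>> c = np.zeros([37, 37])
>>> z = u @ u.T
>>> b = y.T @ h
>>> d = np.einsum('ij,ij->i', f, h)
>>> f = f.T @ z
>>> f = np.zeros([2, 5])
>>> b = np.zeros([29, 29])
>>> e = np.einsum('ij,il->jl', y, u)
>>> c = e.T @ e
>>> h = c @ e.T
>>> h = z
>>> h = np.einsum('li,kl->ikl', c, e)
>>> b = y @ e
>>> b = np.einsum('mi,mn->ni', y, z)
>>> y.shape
(5, 37)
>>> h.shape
(2, 37, 2)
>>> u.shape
(5, 2)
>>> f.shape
(2, 5)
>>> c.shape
(2, 2)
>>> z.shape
(5, 5)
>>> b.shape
(5, 37)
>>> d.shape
(5,)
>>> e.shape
(37, 2)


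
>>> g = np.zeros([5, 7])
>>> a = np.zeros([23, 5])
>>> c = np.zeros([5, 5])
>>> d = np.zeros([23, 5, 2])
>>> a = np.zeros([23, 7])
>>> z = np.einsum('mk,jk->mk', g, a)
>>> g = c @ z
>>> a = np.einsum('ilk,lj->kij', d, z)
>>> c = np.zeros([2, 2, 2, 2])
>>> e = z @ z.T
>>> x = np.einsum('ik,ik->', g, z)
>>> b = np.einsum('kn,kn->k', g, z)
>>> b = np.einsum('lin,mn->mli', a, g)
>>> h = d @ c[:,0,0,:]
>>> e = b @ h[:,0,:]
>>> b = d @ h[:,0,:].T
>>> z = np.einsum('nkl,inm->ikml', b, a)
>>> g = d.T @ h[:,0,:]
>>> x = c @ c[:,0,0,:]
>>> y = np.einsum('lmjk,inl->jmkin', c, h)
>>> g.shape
(2, 5, 2)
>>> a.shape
(2, 23, 7)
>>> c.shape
(2, 2, 2, 2)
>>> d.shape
(23, 5, 2)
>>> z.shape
(2, 5, 7, 23)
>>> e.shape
(5, 2, 2)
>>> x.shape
(2, 2, 2, 2)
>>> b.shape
(23, 5, 23)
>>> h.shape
(23, 5, 2)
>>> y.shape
(2, 2, 2, 23, 5)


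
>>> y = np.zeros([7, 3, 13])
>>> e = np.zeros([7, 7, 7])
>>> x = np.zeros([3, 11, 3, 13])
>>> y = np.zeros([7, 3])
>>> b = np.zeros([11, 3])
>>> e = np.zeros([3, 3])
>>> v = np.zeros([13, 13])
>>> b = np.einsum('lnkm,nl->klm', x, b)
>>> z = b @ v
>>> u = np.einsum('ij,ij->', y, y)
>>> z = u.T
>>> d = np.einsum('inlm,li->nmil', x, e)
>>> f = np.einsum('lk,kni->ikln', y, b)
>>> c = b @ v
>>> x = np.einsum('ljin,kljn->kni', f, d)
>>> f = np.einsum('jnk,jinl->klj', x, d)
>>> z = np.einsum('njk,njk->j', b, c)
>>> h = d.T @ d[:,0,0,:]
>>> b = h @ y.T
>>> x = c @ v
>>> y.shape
(7, 3)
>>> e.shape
(3, 3)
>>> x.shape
(3, 3, 13)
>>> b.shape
(3, 3, 13, 7)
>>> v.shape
(13, 13)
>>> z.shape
(3,)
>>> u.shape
()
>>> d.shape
(11, 13, 3, 3)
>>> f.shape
(7, 3, 11)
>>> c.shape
(3, 3, 13)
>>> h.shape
(3, 3, 13, 3)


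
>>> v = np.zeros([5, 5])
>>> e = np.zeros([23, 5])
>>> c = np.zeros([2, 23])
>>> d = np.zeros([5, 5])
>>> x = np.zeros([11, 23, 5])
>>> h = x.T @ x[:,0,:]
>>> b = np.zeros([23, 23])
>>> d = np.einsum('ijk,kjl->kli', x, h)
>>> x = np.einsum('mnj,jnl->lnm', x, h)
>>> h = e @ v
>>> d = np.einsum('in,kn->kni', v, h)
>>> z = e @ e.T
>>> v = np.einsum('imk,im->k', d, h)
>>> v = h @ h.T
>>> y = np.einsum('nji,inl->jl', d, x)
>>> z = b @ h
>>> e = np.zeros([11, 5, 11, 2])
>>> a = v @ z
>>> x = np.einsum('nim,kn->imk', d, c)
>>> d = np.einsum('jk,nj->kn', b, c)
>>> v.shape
(23, 23)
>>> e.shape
(11, 5, 11, 2)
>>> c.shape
(2, 23)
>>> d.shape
(23, 2)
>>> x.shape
(5, 5, 2)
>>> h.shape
(23, 5)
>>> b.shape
(23, 23)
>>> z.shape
(23, 5)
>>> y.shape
(5, 11)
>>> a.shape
(23, 5)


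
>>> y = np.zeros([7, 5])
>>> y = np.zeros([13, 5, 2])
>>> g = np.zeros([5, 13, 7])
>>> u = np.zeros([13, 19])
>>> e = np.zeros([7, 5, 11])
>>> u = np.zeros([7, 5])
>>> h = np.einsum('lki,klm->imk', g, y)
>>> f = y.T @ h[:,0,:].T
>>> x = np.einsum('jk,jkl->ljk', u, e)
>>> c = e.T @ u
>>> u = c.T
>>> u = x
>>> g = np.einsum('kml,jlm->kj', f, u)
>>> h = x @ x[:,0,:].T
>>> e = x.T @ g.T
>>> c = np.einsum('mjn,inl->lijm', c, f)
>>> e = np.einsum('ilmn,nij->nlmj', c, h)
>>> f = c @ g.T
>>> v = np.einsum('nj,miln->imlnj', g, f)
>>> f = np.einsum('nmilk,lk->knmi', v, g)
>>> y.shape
(13, 5, 2)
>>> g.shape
(2, 11)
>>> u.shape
(11, 7, 5)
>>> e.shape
(11, 2, 5, 11)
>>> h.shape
(11, 7, 11)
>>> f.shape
(11, 2, 7, 5)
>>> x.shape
(11, 7, 5)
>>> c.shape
(7, 2, 5, 11)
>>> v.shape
(2, 7, 5, 2, 11)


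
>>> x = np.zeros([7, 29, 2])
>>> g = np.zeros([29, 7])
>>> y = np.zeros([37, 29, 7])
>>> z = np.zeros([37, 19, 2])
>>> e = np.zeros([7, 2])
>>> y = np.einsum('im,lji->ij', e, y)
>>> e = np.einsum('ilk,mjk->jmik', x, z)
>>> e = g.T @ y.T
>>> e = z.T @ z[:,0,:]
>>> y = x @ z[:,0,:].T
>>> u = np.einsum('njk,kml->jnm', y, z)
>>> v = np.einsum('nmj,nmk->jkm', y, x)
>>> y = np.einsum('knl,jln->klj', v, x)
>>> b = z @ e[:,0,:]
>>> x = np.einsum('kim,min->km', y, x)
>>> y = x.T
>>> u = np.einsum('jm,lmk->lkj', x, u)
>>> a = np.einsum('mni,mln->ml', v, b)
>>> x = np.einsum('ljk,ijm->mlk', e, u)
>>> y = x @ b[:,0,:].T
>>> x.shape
(37, 2, 2)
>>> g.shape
(29, 7)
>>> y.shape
(37, 2, 37)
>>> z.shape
(37, 19, 2)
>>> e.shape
(2, 19, 2)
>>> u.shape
(29, 19, 37)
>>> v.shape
(37, 2, 29)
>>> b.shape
(37, 19, 2)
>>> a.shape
(37, 19)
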